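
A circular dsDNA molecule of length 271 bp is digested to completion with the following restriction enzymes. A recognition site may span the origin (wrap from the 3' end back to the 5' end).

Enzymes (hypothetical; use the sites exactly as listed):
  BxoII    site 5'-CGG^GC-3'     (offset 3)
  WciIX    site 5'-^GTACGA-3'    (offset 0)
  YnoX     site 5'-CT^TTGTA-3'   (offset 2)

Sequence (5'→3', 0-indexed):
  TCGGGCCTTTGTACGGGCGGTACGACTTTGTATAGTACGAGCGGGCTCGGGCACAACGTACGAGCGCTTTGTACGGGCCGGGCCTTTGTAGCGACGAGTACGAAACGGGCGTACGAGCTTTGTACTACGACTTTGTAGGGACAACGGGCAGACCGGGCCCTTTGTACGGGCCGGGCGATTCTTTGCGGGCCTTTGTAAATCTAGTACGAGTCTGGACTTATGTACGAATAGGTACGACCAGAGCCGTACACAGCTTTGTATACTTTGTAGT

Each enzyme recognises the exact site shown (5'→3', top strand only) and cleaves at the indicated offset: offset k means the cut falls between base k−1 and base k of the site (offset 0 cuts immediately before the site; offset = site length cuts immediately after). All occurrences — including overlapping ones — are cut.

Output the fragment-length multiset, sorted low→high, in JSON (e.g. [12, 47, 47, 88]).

[2,3,4,4,4,5,5,5,6,7,7,8,8,8,8,9,9,9,10,10,11,11,11,11,12,13,14,15,18,24]

Per-enzyme occurrences:
  BxoII (CGGGC, off=3): starts [1, 13, 41, 47, 73, 78, 105, 144, 153, 166, 171, 185] → cuts [4, 16, 44, 50, 76, 81, 108, 147, 156, 169, 174, 188]
  WciIX (GTACGA, off=0): starts [19, 34, 57, 97, 110, 203, 221, 231] → cuts [19, 34, 57, 97, 110, 203, 221, 231]
  YnoX (CTTTGTA, off=2): starts [6, 25, 66, 83, 117, 130, 159, 190, 253, 262] → cuts [8, 27, 68, 85, 119, 132, 161, 192, 255, 264]

All cut coordinates (distinct, sorted): [4, 8, 16, 19, 27, 34, 44, 50, 57, 68, 76, 81, 85, 97, 108, 110, 119, 132, 147, 156, 161, 169, 174, 188, 192, 203, 221, 231, 255, 264]

Fragments:
  4→8: 4 bp
  8→16: 8 bp
  16→19: 3 bp
  19→27: 8 bp
  27→34: 7 bp
  34→44: 10 bp
  44→50: 6 bp
  50→57: 7 bp
  57→68: 11 bp
  68→76: 8 bp
  76→81: 5 bp
  81→85: 4 bp
  85→97: 12 bp
  97→108: 11 bp
  108→110: 2 bp
  110→119: 9 bp
  119→132: 13 bp
  132→147: 15 bp
  147→156: 9 bp
  156→161: 5 bp
  161→169: 8 bp
  169→174: 5 bp
  174→188: 14 bp
  188→192: 4 bp
  192→203: 11 bp
  203→221: 18 bp
  221→231: 10 bp
  231→255: 24 bp
  255→264: 9 bp
  264→4 (wrap): 271-264+4 = 11 bp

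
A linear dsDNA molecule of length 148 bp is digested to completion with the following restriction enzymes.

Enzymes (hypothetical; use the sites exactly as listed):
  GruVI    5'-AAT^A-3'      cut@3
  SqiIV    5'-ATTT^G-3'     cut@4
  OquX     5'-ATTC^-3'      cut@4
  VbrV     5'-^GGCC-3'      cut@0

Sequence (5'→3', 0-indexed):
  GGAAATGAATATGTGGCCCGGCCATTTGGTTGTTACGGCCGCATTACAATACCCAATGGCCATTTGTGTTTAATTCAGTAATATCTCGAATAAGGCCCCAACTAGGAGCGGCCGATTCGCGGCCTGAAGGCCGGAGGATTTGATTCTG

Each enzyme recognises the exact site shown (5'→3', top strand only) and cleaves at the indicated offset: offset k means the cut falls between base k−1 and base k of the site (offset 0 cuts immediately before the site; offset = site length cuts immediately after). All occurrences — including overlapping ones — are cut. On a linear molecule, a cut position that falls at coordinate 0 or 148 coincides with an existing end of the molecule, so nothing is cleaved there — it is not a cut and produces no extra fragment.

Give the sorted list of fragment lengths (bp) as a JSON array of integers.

[2,2,2,4,5,5,6,7,8,8,8,9,9,9,10,11,13,14,16]

Per-enzyme occurrences:
  GruVI AATA/3: at [7, 47, 79, 88] ⇒ [10, 50, 82, 91]
  SqiIV ATTTG/4: at [23, 61, 137] ⇒ [27, 65, 141]
  OquX ATTC/4: at [72, 114, 142] ⇒ [76, 118, 146]
  VbrV GGCC/0: at [14, 19, 36, 57, 93, 109, 120, 128] ⇒ [14, 19, 36, 57, 93, 109, 120, 128]

Pooled cuts: [10, 14, 19, 27, 36, 50, 57, 65, 76, 82, 91, 93, 109, 118, 120, 128, 141, 146]

Fragment lengths:
  [0,10): 10 bp
  [10,14): 4 bp
  [14,19): 5 bp
  [19,27): 8 bp
  [27,36): 9 bp
  [36,50): 14 bp
  [50,57): 7 bp
  [57,65): 8 bp
  [65,76): 11 bp
  [76,82): 6 bp
  [82,91): 9 bp
  [91,93): 2 bp
  [93,109): 16 bp
  [109,118): 9 bp
  [118,120): 2 bp
  [120,128): 8 bp
  [128,141): 13 bp
  [141,146): 5 bp
  [146,148): 2 bp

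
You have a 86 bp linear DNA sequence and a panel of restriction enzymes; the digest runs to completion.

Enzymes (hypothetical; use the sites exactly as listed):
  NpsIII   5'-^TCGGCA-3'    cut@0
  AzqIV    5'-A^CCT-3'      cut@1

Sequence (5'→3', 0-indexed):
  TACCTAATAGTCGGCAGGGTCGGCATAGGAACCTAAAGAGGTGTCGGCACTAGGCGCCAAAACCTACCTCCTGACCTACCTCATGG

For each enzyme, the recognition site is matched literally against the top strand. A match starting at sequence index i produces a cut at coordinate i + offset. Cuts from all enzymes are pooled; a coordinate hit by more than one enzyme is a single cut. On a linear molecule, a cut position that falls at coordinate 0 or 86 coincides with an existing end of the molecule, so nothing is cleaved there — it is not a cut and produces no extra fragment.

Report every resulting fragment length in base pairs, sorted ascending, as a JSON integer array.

Site scan:
  NpsIII (TCGGCA, off=0): starts [10, 19, 43] → cuts [10, 19, 43]
  AzqIV (ACCT, off=1): starts [1, 30, 61, 65, 73, 77] → cuts [2, 31, 62, 66, 74, 78]

Pooled cuts: [2, 10, 19, 31, 43, 62, 66, 74, 78]

Fragments:
  [0,2): 2 bp
  [2,10): 8 bp
  [10,19): 9 bp
  [19,31): 12 bp
  [31,43): 12 bp
  [43,62): 19 bp
  [62,66): 4 bp
  [66,74): 8 bp
  [74,78): 4 bp
  [78,86): 8 bp

[2,4,4,8,8,8,9,12,12,19]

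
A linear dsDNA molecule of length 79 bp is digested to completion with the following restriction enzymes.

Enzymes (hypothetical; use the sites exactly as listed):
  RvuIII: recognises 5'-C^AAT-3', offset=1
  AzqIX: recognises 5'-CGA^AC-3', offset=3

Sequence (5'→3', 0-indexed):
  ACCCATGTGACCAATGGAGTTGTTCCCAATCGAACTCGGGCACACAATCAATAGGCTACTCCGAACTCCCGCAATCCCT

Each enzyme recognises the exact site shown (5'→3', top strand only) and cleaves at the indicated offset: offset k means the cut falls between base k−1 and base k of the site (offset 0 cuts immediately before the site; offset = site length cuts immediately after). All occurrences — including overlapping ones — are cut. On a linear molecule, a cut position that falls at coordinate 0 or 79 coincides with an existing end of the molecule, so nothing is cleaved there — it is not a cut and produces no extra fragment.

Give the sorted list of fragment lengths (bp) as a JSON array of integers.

Scan for sites:
  RvuIII (CAAT, off=1): starts [11, 26, 44, 48, 71] → cuts [12, 27, 45, 49, 72]
  AzqIX (CGAAC, off=3): starts [30, 61] → cuts [33, 64]

Pooled cuts: [12, 27, 33, 45, 49, 64, 72]

Fragments:
  [0,12): 12 bp
  [12,27): 15 bp
  [27,33): 6 bp
  [33,45): 12 bp
  [45,49): 4 bp
  [49,64): 15 bp
  [64,72): 8 bp
  [72,79): 7 bp

[4,6,7,8,12,12,15,15]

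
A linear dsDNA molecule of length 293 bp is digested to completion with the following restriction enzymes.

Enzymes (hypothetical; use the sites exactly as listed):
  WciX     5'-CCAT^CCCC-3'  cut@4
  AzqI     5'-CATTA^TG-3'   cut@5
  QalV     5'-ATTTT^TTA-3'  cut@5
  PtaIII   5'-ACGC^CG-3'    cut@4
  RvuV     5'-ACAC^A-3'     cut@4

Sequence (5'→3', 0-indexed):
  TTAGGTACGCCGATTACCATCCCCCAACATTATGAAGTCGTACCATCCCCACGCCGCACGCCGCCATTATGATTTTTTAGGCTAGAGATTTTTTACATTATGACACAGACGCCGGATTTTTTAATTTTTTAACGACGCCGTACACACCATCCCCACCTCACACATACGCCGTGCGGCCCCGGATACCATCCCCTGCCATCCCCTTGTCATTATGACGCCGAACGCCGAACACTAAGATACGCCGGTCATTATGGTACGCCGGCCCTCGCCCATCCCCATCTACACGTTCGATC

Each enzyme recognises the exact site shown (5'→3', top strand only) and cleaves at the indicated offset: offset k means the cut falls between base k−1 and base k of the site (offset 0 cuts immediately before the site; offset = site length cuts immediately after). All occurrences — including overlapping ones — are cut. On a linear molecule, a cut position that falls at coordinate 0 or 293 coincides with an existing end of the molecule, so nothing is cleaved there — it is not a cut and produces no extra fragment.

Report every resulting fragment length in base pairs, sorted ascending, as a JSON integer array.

[5,6,6,6,6,7,7,7,7,8,8,8,8,8,8,9,10,10,10,10,12,13,13,14,14,16,17,20,20]

Site scan:
  WciX CCATCCCC/4: at [16, 42, 146, 185, 195, 269] ⇒ [20, 46, 150, 189, 199, 273]
  AzqI CATTATG/5: at [27, 64, 95, 207, 246] ⇒ [32, 69, 100, 212, 251]
  QalV ATTTTTTA/5: at [71, 87, 115, 123] ⇒ [76, 92, 120, 128]
  PtaIII ACGCCG/4: at [6, 50, 57, 108, 134, 165, 214, 221, 238, 255] ⇒ [10, 54, 61, 112, 138, 169, 218, 225, 242, 259]
  RvuV ACACA/4: at [102, 141, 159] ⇒ [106, 145, 163]

All cut coordinates (distinct, sorted): [10, 20, 32, 46, 54, 61, 69, 76, 92, 100, 106, 112, 120, 128, 138, 145, 150, 163, 169, 189, 199, 212, 218, 225, 242, 251, 259, 273]

Fragments:
  [0,10): 10 bp
  [10,20): 10 bp
  [20,32): 12 bp
  [32,46): 14 bp
  [46,54): 8 bp
  [54,61): 7 bp
  [61,69): 8 bp
  [69,76): 7 bp
  [76,92): 16 bp
  [92,100): 8 bp
  [100,106): 6 bp
  [106,112): 6 bp
  [112,120): 8 bp
  [120,128): 8 bp
  [128,138): 10 bp
  [138,145): 7 bp
  [145,150): 5 bp
  [150,163): 13 bp
  [163,169): 6 bp
  [169,189): 20 bp
  [189,199): 10 bp
  [199,212): 13 bp
  [212,218): 6 bp
  [218,225): 7 bp
  [225,242): 17 bp
  [242,251): 9 bp
  [251,259): 8 bp
  [259,273): 14 bp
  [273,293): 20 bp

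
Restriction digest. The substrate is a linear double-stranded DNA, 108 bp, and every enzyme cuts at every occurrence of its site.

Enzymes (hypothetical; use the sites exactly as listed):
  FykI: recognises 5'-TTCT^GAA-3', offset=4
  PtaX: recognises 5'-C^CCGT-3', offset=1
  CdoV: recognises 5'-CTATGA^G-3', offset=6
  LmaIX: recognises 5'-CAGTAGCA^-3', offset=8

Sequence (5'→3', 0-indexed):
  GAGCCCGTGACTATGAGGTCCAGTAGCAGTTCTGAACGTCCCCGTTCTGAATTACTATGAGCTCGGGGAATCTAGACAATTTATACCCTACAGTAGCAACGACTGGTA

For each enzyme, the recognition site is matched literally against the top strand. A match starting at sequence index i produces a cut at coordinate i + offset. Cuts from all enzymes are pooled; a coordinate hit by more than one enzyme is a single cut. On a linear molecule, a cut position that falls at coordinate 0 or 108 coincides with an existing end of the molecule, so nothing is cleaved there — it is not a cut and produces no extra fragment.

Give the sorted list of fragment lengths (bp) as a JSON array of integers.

Per-enzyme occurrences:
  FykI TTCTGAA/4: at [29, 44] ⇒ [33, 48]
  PtaX CCCGT/1: at [3, 40] ⇒ [4, 41]
  CdoV CTATGAG/6: at [10, 54] ⇒ [16, 60]
  LmaIX CAGTAGCA/8: at [20, 90] ⇒ [28, 98]

All cut coordinates (distinct, sorted): [4, 16, 28, 33, 41, 48, 60, 98]

Fragments:
  [0,4): 4 bp
  [4,16): 12 bp
  [16,28): 12 bp
  [28,33): 5 bp
  [33,41): 8 bp
  [41,48): 7 bp
  [48,60): 12 bp
  [60,98): 38 bp
  [98,108): 10 bp

[4,5,7,8,10,12,12,12,38]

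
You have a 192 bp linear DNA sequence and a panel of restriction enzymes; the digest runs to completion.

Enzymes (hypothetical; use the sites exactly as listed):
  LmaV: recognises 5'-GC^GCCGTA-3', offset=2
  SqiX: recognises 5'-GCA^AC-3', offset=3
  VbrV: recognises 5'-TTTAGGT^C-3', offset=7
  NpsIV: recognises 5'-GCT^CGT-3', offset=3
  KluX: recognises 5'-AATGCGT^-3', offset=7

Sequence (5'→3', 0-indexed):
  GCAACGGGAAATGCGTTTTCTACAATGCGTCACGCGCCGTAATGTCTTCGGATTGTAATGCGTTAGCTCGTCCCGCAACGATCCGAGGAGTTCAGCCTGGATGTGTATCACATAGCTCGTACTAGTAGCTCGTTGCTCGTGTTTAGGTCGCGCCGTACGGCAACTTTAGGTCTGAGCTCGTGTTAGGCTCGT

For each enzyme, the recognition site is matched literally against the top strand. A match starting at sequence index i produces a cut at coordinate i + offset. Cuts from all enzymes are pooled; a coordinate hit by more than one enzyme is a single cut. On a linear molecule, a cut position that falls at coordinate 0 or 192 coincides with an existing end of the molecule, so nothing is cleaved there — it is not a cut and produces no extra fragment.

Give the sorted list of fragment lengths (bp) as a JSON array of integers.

Per-enzyme occurrences:
  LmaV GCGCCGTA/2: at [33, 149] ⇒ [35, 151]
  SqiX GCAAC/3: at [0, 74, 159] ⇒ [3, 77, 162]
  VbrV TTTAGGTC/7: at [141, 164] ⇒ [148, 171]
  NpsIV GCTCGT/3: at [65, 114, 127, 134, 175, 186] ⇒ [68, 117, 130, 137, 178, 189]
  KluX AATGCGT/7: at [9, 23, 56] ⇒ [16, 30, 63]

All cut coordinates (distinct, sorted): [3, 16, 30, 35, 63, 68, 77, 117, 130, 137, 148, 151, 162, 171, 178, 189]

Fragment lengths:
  [0,3): 3 bp
  [3,16): 13 bp
  [16,30): 14 bp
  [30,35): 5 bp
  [35,63): 28 bp
  [63,68): 5 bp
  [68,77): 9 bp
  [77,117): 40 bp
  [117,130): 13 bp
  [130,137): 7 bp
  [137,148): 11 bp
  [148,151): 3 bp
  [151,162): 11 bp
  [162,171): 9 bp
  [171,178): 7 bp
  [178,189): 11 bp
  [189,192): 3 bp

[3,3,3,5,5,7,7,9,9,11,11,11,13,13,14,28,40]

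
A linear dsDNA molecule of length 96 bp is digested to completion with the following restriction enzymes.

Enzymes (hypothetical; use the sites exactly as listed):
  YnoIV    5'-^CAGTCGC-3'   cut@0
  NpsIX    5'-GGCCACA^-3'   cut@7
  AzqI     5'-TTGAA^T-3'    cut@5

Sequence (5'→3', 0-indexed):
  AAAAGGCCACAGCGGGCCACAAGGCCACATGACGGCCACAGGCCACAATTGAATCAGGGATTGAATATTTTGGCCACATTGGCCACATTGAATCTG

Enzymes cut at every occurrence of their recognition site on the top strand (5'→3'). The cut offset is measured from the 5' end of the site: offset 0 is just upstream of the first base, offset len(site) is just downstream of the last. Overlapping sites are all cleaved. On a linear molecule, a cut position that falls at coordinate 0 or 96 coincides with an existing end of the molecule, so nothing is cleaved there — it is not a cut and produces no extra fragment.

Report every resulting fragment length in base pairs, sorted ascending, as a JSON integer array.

Per-enzyme occurrences:
  YnoIV (CAGTCGC, off=0): no sites
  NpsIX (GGCCACA, off=7): starts [4, 14, 22, 33, 40, 71, 80] → cuts [11, 21, 29, 40, 47, 78, 87]
  AzqI (TTGAAT, off=5): starts [48, 60, 87] → cuts [53, 65, 92]

Pooled cuts: [11, 21, 29, 40, 47, 53, 65, 78, 87, 92]

Fragment lengths:
  [0,11): 11 bp
  [11,21): 10 bp
  [21,29): 8 bp
  [29,40): 11 bp
  [40,47): 7 bp
  [47,53): 6 bp
  [53,65): 12 bp
  [65,78): 13 bp
  [78,87): 9 bp
  [87,92): 5 bp
  [92,96): 4 bp

[4,5,6,7,8,9,10,11,11,12,13]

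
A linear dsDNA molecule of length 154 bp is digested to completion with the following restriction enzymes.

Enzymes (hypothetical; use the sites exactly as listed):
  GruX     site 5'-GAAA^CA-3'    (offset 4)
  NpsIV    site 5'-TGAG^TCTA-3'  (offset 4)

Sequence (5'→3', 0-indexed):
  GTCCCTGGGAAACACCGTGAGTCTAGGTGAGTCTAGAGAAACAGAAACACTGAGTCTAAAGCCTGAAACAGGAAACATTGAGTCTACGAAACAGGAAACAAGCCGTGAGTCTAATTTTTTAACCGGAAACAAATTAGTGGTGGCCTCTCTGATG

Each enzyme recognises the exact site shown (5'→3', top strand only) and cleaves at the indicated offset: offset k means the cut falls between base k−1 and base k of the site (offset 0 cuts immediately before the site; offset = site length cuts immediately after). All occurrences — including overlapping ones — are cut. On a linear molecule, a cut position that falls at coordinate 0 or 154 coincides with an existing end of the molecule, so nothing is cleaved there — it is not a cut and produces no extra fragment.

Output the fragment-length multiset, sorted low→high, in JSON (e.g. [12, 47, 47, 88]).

[6,7,7,7,7,9,9,10,10,11,12,14,20,25]

Scan for sites:
  GruX (GAAACA, off=4): starts [8, 37, 43, 64, 71, 87, 94, 125] → cuts [12, 41, 47, 68, 75, 91, 98, 129]
  NpsIV (TGAGTCTA, off=4): starts [17, 27, 50, 78, 105] → cuts [21, 31, 54, 82, 109]

All cut coordinates (distinct, sorted): [12, 21, 31, 41, 47, 54, 68, 75, 82, 91, 98, 109, 129]

Fragment lengths:
  [0,12): 12 bp
  [12,21): 9 bp
  [21,31): 10 bp
  [31,41): 10 bp
  [41,47): 6 bp
  [47,54): 7 bp
  [54,68): 14 bp
  [68,75): 7 bp
  [75,82): 7 bp
  [82,91): 9 bp
  [91,98): 7 bp
  [98,109): 11 bp
  [109,129): 20 bp
  [129,154): 25 bp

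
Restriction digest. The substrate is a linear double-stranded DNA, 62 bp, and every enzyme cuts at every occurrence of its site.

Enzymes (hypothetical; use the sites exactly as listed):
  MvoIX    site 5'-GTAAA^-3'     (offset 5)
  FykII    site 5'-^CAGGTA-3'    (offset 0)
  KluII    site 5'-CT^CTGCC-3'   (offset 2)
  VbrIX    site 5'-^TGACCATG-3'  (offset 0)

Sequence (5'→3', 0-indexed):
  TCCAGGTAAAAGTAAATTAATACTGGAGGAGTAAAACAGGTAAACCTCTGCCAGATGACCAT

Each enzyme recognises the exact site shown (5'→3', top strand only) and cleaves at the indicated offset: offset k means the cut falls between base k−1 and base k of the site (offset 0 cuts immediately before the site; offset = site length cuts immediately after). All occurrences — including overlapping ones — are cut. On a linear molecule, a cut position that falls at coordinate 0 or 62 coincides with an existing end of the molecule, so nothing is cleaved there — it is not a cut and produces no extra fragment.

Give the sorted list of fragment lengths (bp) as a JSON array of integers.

[1,2,3,6,8,8,15,19]

Site scan:
  MvoIX GTAAA/5: at [5, 11, 30, 39] ⇒ [10, 16, 35, 44]
  FykII CAGGTA/0: at [2, 36] ⇒ [2, 36]
  KluII CTCTGCC/2: at [45] ⇒ [47]
  VbrIX (TGACCATG, off=0): no sites

Pooled cuts: [2, 10, 16, 35, 36, 44, 47]

Fragment lengths:
  [0,2): 2 bp
  [2,10): 8 bp
  [10,16): 6 bp
  [16,35): 19 bp
  [35,36): 1 bp
  [36,44): 8 bp
  [44,47): 3 bp
  [47,62): 15 bp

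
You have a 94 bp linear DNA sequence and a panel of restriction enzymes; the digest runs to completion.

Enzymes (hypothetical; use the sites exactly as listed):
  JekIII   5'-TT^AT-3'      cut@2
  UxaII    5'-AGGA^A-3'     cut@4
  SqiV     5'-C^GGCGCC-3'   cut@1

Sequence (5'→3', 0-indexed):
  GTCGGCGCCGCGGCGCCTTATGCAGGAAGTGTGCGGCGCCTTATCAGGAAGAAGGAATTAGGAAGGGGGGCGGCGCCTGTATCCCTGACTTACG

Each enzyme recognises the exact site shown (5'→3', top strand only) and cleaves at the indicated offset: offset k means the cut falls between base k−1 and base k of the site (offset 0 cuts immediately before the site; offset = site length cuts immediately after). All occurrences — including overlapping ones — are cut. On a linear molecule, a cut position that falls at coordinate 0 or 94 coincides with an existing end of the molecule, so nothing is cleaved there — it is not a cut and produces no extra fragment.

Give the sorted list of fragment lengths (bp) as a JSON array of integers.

Site scan:
  JekIII (TTAT, off=2): starts [17, 40] → cuts [19, 42]
  UxaII (AGGAA, off=4): starts [23, 45, 52, 59] → cuts [27, 49, 56, 63]
  SqiV (CGGCGCC, off=1): starts [2, 10, 33, 70] → cuts [3, 11, 34, 71]

Pooled cuts: [3, 11, 19, 27, 34, 42, 49, 56, 63, 71]

Fragment lengths:
  [0,3): 3 bp
  [3,11): 8 bp
  [11,19): 8 bp
  [19,27): 8 bp
  [27,34): 7 bp
  [34,42): 8 bp
  [42,49): 7 bp
  [49,56): 7 bp
  [56,63): 7 bp
  [63,71): 8 bp
  [71,94): 23 bp

[3,7,7,7,7,8,8,8,8,8,23]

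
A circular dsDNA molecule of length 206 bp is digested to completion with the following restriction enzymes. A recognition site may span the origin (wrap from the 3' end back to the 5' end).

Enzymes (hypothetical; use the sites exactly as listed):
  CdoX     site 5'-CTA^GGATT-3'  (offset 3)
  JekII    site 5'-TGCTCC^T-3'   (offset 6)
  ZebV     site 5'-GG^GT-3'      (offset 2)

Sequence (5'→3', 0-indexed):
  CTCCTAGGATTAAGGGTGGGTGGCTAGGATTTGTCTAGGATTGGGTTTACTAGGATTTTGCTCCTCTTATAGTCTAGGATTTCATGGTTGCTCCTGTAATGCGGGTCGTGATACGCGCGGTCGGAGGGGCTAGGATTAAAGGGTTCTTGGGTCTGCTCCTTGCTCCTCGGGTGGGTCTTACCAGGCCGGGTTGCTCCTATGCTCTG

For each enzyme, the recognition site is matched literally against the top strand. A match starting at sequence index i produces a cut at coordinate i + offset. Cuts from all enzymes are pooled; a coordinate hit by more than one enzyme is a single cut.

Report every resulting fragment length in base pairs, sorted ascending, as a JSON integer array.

[2,4,4,4,7,7,7,8,8,8,9,9,10,10,11,12,12,13,15,18,28]

Site scan:
  CdoX CTAGGATT/3: at [3, 23, 34, 49, 73, 129] ⇒ [6, 26, 37, 52, 76, 132]
  JekII TGCTCCT/6: at [58, 88, 153, 160, 191, 204] ⇒ [4, 64, 94, 159, 166, 197]
  ZebV GGGT/2: at [13, 17, 42, 102, 140, 148, 168, 172, 187] ⇒ [15, 19, 44, 104, 142, 150, 170, 174, 189]

All cut coordinates (distinct, sorted): [4, 6, 15, 19, 26, 37, 44, 52, 64, 76, 94, 104, 132, 142, 150, 159, 166, 170, 174, 189, 197]

Fragment lengths:
  4→6: 2 bp
  6→15: 9 bp
  15→19: 4 bp
  19→26: 7 bp
  26→37: 11 bp
  37→44: 7 bp
  44→52: 8 bp
  52→64: 12 bp
  64→76: 12 bp
  76→94: 18 bp
  94→104: 10 bp
  104→132: 28 bp
  132→142: 10 bp
  142→150: 8 bp
  150→159: 9 bp
  159→166: 7 bp
  166→170: 4 bp
  170→174: 4 bp
  174→189: 15 bp
  189→197: 8 bp
  197→4 (wrap): 206-197+4 = 13 bp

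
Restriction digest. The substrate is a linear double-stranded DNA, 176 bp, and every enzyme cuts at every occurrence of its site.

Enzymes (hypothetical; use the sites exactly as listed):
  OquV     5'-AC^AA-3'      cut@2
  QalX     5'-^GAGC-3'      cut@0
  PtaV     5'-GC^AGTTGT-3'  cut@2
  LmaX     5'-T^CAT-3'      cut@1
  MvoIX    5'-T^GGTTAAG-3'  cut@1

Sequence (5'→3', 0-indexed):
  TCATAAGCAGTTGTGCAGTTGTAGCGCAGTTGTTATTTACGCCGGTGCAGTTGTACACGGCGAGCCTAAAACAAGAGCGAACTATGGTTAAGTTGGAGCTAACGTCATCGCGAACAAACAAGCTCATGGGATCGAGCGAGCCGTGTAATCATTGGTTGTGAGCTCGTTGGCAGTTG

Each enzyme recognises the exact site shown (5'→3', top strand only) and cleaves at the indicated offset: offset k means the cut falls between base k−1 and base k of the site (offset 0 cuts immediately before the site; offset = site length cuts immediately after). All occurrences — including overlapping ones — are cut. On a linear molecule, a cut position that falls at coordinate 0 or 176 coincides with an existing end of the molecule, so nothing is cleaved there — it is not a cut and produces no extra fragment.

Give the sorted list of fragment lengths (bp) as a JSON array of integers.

Site scan:
  OquV ACAA/2: at [70, 113, 117] ⇒ [72, 115, 119]
  QalX GAGC/0: at [61, 74, 95, 133, 137, 159] ⇒ [61, 74, 95, 133, 137, 159]
  PtaV GCAGTTGT/2: at [6, 14, 25, 46] ⇒ [8, 16, 27, 48]
  LmaX TCAT/1: at [0, 104, 123, 148] ⇒ [1, 105, 124, 149]
  MvoIX TGGTTAAG/1: at [84] ⇒ [85]

All cut coordinates (distinct, sorted): [1, 8, 16, 27, 48, 61, 72, 74, 85, 95, 105, 115, 119, 124, 133, 137, 149, 159]

Fragments:
  [0,1): 1 bp
  [1,8): 7 bp
  [8,16): 8 bp
  [16,27): 11 bp
  [27,48): 21 bp
  [48,61): 13 bp
  [61,72): 11 bp
  [72,74): 2 bp
  [74,85): 11 bp
  [85,95): 10 bp
  [95,105): 10 bp
  [105,115): 10 bp
  [115,119): 4 bp
  [119,124): 5 bp
  [124,133): 9 bp
  [133,137): 4 bp
  [137,149): 12 bp
  [149,159): 10 bp
  [159,176): 17 bp

[1,2,4,4,5,7,8,9,10,10,10,10,11,11,11,12,13,17,21]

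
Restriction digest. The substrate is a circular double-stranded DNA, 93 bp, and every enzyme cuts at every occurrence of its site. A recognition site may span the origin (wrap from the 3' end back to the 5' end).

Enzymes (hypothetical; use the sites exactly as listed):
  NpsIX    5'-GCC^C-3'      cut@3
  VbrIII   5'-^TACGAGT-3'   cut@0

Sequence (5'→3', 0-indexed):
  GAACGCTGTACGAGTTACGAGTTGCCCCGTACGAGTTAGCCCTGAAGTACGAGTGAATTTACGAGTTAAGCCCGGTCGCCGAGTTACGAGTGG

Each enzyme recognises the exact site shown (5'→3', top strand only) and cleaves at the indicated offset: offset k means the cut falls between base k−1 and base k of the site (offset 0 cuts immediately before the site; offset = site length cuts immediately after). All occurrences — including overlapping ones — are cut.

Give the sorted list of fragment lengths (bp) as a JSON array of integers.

[3,6,7,11,12,12,12,13,17]

Per-enzyme occurrences:
  NpsIX GCCC/3: at [23, 38, 69] ⇒ [26, 41, 72]
  VbrIII TACGAGT/0: at [8, 15, 29, 47, 59, 84] ⇒ [8, 15, 29, 47, 59, 84]

All cut coordinates (distinct, sorted): [8, 15, 26, 29, 41, 47, 59, 72, 84]

Fragment lengths:
  8→15: 7 bp
  15→26: 11 bp
  26→29: 3 bp
  29→41: 12 bp
  41→47: 6 bp
  47→59: 12 bp
  59→72: 13 bp
  72→84: 12 bp
  84→8 (wrap): 93-84+8 = 17 bp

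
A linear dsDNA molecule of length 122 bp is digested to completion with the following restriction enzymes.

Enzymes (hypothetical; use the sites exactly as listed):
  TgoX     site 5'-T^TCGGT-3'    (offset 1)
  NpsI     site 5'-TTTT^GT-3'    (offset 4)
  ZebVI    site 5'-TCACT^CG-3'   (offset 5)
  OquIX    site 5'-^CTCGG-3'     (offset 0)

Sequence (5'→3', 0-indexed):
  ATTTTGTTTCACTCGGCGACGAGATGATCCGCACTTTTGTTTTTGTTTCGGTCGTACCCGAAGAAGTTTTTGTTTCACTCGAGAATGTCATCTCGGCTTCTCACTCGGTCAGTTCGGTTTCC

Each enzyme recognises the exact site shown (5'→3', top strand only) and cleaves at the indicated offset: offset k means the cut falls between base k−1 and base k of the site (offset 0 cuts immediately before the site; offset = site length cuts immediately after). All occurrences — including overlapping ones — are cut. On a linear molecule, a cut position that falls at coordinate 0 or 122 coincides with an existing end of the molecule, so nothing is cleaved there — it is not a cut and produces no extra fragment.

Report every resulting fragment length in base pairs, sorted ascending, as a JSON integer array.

Per-enzyme occurrences:
  TgoX TTCGGT/1: at [46, 112] ⇒ [47, 113]
  NpsI TTTTGT/4: at [1, 34, 40, 67] ⇒ [5, 38, 44, 71]
  ZebVI TCACTCG/5: at [8, 74, 100] ⇒ [13, 79, 105]
  OquIX CTCGG/0: at [11, 91, 103] ⇒ [11, 91, 103]

All cut coordinates (distinct, sorted): [5, 11, 13, 38, 44, 47, 71, 79, 91, 103, 105, 113]

Fragment lengths:
  [0,5): 5 bp
  [5,11): 6 bp
  [11,13): 2 bp
  [13,38): 25 bp
  [38,44): 6 bp
  [44,47): 3 bp
  [47,71): 24 bp
  [71,79): 8 bp
  [79,91): 12 bp
  [91,103): 12 bp
  [103,105): 2 bp
  [105,113): 8 bp
  [113,122): 9 bp

[2,2,3,5,6,6,8,8,9,12,12,24,25]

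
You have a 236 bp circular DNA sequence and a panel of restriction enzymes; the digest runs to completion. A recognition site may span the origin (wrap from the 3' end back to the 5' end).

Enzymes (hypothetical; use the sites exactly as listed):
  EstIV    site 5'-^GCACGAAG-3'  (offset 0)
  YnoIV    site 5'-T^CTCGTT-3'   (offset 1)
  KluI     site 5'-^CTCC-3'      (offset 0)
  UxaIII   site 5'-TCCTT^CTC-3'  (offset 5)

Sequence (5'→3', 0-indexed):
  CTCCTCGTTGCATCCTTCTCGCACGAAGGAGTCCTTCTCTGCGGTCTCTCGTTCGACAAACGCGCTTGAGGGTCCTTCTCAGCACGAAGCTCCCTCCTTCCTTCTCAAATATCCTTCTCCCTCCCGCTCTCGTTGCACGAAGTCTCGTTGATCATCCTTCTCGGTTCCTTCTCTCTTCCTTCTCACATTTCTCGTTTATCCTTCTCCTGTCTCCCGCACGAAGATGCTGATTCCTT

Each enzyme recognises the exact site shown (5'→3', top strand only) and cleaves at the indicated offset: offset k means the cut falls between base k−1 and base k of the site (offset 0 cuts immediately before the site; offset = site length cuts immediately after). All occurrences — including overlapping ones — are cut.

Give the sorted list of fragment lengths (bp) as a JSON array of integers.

[3,4,4,4,5,6,7,8,8,9,9,10,11,11,11,13,13,16,16,17,21,30]

Scan for sites:
  EstIV GCACGAAG/0: at [20, 81, 134, 215] ⇒ [20, 81, 134, 215]
  YnoIV TCTCGTT/1: at [46, 127, 142, 189] ⇒ [47, 128, 143, 190]
  KluI CTCC/0: at [0, 89, 93, 116, 120, 203, 210] ⇒ [0, 89, 93, 116, 120, 203, 210]
  UxaIII TCCTTCTC/5: at [12, 31, 72, 98, 111, 154, 165, 176, 198, 231] ⇒ [0, 17, 36, 77, 103, 116, 159, 170, 181, 203]

All cut coordinates (distinct, sorted): [0, 17, 20, 36, 47, 77, 81, 89, 93, 103, 116, 120, 128, 134, 143, 159, 170, 181, 190, 203, 210, 215]

Fragments:
  0→17: 17 bp
  17→20: 3 bp
  20→36: 16 bp
  36→47: 11 bp
  47→77: 30 bp
  77→81: 4 bp
  81→89: 8 bp
  89→93: 4 bp
  93→103: 10 bp
  103→116: 13 bp
  116→120: 4 bp
  120→128: 8 bp
  128→134: 6 bp
  134→143: 9 bp
  143→159: 16 bp
  159→170: 11 bp
  170→181: 11 bp
  181→190: 9 bp
  190→203: 13 bp
  203→210: 7 bp
  210→215: 5 bp
  215→0 (wrap): 236-215+0 = 21 bp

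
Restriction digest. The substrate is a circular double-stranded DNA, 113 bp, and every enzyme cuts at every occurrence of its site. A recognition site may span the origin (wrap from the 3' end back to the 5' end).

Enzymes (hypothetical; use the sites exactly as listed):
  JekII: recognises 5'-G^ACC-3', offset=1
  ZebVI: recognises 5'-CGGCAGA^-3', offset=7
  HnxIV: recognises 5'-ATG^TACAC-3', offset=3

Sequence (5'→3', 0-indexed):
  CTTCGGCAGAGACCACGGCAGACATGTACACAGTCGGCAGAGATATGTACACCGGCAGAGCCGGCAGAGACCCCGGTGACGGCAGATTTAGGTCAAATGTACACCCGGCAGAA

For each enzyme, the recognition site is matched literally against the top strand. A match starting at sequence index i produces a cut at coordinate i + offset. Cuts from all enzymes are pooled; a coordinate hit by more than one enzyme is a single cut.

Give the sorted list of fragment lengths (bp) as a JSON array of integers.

Per-enzyme occurrences:
  JekII (GACC, off=1): starts [10, 68] → cuts [11, 69]
  ZebVI (CGGCAGA, off=7): starts [3, 15, 34, 52, 61, 79, 105] → cuts [10, 22, 41, 59, 68, 86, 112]
  HnxIV (ATGTACAC, off=3): starts [23, 44, 96] → cuts [26, 47, 99]

Pooled cuts: [10, 11, 22, 26, 41, 47, 59, 68, 69, 86, 99, 112]

Fragments:
  10→11: 1 bp
  11→22: 11 bp
  22→26: 4 bp
  26→41: 15 bp
  41→47: 6 bp
  47→59: 12 bp
  59→68: 9 bp
  68→69: 1 bp
  69→86: 17 bp
  86→99: 13 bp
  99→112: 13 bp
  112→10 (wrap): 113-112+10 = 11 bp

[1,1,4,6,9,11,11,12,13,13,15,17]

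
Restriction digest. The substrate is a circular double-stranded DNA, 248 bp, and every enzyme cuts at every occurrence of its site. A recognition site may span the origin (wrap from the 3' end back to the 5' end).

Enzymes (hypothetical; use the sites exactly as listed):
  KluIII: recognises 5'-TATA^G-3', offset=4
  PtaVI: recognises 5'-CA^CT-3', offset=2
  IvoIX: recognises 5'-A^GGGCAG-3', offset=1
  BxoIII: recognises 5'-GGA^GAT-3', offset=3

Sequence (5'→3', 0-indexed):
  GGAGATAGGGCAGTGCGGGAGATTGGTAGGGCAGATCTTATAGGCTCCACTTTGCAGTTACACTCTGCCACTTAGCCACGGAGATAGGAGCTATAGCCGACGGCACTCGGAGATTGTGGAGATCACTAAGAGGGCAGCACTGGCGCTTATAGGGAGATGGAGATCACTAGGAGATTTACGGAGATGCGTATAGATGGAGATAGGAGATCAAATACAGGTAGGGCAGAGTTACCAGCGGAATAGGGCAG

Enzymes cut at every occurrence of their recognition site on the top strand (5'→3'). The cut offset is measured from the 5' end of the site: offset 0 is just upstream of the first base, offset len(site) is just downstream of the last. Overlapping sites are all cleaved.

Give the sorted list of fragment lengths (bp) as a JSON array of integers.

Per-enzyme occurrences:
  KluIII TATAG/4: at [38, 91, 147, 188] ⇒ [42, 95, 151, 192]
  PtaVI CACT/2: at [47, 60, 68, 103, 123, 137, 164] ⇒ [49, 62, 70, 105, 125, 139, 166]
  IvoIX AGGGCAG/1: at [6, 27, 130, 219, 241] ⇒ [7, 28, 131, 220, 242]
  BxoIII GGAGAT/3: at [0, 17, 79, 108, 117, 152, 158, 169, 179, 195, 202] ⇒ [3, 20, 82, 111, 120, 155, 161, 172, 182, 198, 205]

Pooled cuts: [3, 7, 20, 28, 42, 49, 62, 70, 82, 95, 105, 111, 120, 125, 131, 139, 151, 155, 161, 166, 172, 182, 192, 198, 205, 220, 242]

Fragments:
  3→7: 4 bp
  7→20: 13 bp
  20→28: 8 bp
  28→42: 14 bp
  42→49: 7 bp
  49→62: 13 bp
  62→70: 8 bp
  70→82: 12 bp
  82→95: 13 bp
  95→105: 10 bp
  105→111: 6 bp
  111→120: 9 bp
  120→125: 5 bp
  125→131: 6 bp
  131→139: 8 bp
  139→151: 12 bp
  151→155: 4 bp
  155→161: 6 bp
  161→166: 5 bp
  166→172: 6 bp
  172→182: 10 bp
  182→192: 10 bp
  192→198: 6 bp
  198→205: 7 bp
  205→220: 15 bp
  220→242: 22 bp
  242→3 (wrap): 248-242+3 = 9 bp

[4,4,5,5,6,6,6,6,6,7,7,8,8,8,9,9,10,10,10,12,12,13,13,13,14,15,22]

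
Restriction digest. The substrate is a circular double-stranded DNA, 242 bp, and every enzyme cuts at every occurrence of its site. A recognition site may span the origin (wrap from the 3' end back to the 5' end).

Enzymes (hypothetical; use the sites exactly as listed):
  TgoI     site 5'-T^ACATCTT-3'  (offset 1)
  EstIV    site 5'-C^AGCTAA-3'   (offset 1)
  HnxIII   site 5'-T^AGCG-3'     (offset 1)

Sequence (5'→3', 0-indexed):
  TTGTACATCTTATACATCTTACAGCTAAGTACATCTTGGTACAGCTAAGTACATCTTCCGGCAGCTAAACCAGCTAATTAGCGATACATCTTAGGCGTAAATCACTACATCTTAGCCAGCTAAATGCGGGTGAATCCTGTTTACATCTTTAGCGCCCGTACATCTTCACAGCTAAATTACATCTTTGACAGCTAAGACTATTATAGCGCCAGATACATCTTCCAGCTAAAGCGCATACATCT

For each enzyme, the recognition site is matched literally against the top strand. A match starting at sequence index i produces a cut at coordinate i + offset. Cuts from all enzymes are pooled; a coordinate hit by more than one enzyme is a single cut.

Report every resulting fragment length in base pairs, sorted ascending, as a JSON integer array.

[6,8,8,8,8,9,9,9,9,9,9,10,10,10,11,11,12,12,13,15,21,25]

Scan for sites:
  TgoI TACATCTT/1: at [3, 12, 29, 49, 84, 105, 141, 158, 177, 213, 235] ⇒ [4, 13, 30, 50, 85, 106, 142, 159, 178, 214, 236]
  EstIV CAGCTAA/1: at [21, 41, 61, 70, 116, 168, 188, 222] ⇒ [22, 42, 62, 71, 117, 169, 189, 223]
  HnxIII TAGCG/1: at [78, 149, 203] ⇒ [79, 150, 204]

All cut coordinates (distinct, sorted): [4, 13, 22, 30, 42, 50, 62, 71, 79, 85, 106, 117, 142, 150, 159, 169, 178, 189, 204, 214, 223, 236]

Fragment lengths:
  4→13: 9 bp
  13→22: 9 bp
  22→30: 8 bp
  30→42: 12 bp
  42→50: 8 bp
  50→62: 12 bp
  62→71: 9 bp
  71→79: 8 bp
  79→85: 6 bp
  85→106: 21 bp
  106→117: 11 bp
  117→142: 25 bp
  142→150: 8 bp
  150→159: 9 bp
  159→169: 10 bp
  169→178: 9 bp
  178→189: 11 bp
  189→204: 15 bp
  204→214: 10 bp
  214→223: 9 bp
  223→236: 13 bp
  236→4 (wrap): 242-236+4 = 10 bp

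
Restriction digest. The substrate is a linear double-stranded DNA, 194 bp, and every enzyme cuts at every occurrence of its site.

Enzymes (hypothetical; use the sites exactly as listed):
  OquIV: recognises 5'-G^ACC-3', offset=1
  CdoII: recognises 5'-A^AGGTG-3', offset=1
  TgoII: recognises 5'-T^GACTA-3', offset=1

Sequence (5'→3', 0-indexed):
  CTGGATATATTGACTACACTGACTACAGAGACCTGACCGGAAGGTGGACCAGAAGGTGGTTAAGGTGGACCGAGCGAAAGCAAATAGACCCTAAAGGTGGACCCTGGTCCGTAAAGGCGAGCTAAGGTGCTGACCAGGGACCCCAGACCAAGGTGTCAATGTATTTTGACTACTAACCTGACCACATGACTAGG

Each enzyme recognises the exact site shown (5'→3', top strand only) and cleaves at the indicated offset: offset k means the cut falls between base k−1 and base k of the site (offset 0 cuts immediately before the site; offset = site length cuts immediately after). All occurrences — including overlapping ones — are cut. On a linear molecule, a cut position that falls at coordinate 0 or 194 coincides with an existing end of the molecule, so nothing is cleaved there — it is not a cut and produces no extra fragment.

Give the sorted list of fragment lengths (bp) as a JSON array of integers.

[4,5,6,6,6,6,6,7,7,7,7,7,8,9,9,10,11,13,17,19,24]

Per-enzyme occurrences:
  OquIV (GACC, off=1): starts [29, 34, 46, 67, 86, 99, 131, 138, 145, 179] → cuts [30, 35, 47, 68, 87, 100, 132, 139, 146, 180]
  CdoII (AAGGTG, off=1): starts [40, 52, 61, 93, 123, 149] → cuts [41, 53, 62, 94, 124, 150]
  TgoII (TGACTA, off=1): starts [10, 19, 166, 186] → cuts [11, 20, 167, 187]

Pooled cuts: [11, 20, 30, 35, 41, 47, 53, 62, 68, 87, 94, 100, 124, 132, 139, 146, 150, 167, 180, 187]

Fragments:
  [0,11): 11 bp
  [11,20): 9 bp
  [20,30): 10 bp
  [30,35): 5 bp
  [35,41): 6 bp
  [41,47): 6 bp
  [47,53): 6 bp
  [53,62): 9 bp
  [62,68): 6 bp
  [68,87): 19 bp
  [87,94): 7 bp
  [94,100): 6 bp
  [100,124): 24 bp
  [124,132): 8 bp
  [132,139): 7 bp
  [139,146): 7 bp
  [146,150): 4 bp
  [150,167): 17 bp
  [167,180): 13 bp
  [180,187): 7 bp
  [187,194): 7 bp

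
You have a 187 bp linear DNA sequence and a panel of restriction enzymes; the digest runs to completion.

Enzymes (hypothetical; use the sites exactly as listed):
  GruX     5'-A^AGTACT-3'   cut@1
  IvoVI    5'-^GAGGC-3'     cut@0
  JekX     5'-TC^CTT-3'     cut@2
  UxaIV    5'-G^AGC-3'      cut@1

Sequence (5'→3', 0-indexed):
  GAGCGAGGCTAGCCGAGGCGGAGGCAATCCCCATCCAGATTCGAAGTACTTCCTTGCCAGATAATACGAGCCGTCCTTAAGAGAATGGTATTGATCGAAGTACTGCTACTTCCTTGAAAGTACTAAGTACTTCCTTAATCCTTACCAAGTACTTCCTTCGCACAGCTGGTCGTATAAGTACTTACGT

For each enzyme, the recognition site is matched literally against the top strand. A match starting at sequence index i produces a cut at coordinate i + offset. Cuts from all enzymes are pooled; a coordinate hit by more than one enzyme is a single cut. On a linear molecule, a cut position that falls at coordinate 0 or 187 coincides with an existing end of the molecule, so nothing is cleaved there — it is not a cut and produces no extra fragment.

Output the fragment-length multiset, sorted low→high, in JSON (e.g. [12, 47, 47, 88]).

Site scan:
  GruX AAGTACT/1: at [43, 97, 117, 124, 146, 175] ⇒ [44, 98, 118, 125, 147, 176]
  IvoVI GAGGC/0: at [4, 14, 20] ⇒ [4, 14, 20]
  JekX TCCTT/2: at [50, 73, 110, 131, 138, 153] ⇒ [52, 75, 112, 133, 140, 155]
  UxaIV GAGC/1: at [0, 67] ⇒ [1, 68]

All cut coordinates (distinct, sorted): [1, 4, 14, 20, 44, 52, 68, 75, 98, 112, 118, 125, 133, 140, 147, 155, 176]

Fragments:
  [0,1): 1 bp
  [1,4): 3 bp
  [4,14): 10 bp
  [14,20): 6 bp
  [20,44): 24 bp
  [44,52): 8 bp
  [52,68): 16 bp
  [68,75): 7 bp
  [75,98): 23 bp
  [98,112): 14 bp
  [112,118): 6 bp
  [118,125): 7 bp
  [125,133): 8 bp
  [133,140): 7 bp
  [140,147): 7 bp
  [147,155): 8 bp
  [155,176): 21 bp
  [176,187): 11 bp

[1,3,6,6,7,7,7,7,8,8,8,10,11,14,16,21,23,24]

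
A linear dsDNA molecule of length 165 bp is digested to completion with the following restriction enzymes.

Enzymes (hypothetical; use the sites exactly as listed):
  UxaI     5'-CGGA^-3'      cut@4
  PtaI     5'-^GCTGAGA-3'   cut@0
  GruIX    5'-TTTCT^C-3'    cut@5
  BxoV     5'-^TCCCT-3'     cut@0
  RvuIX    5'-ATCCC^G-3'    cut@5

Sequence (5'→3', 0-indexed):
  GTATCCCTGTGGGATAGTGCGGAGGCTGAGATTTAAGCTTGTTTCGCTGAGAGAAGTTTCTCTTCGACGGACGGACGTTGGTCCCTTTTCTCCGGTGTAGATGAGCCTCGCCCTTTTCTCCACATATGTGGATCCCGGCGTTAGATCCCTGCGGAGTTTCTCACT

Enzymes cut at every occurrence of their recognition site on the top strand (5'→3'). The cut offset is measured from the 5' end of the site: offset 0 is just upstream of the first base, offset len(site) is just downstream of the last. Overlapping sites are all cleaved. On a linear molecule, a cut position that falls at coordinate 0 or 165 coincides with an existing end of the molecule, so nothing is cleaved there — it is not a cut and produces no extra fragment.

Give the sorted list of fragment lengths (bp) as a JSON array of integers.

Scan for sites:
  UxaI (CGGA, off=4): starts [19, 67, 71, 151] → cuts [23, 71, 75, 155]
  PtaI (GCTGAGA, off=0): starts [24, 45] → cuts [24, 45]
  GruIX (TTTCTC, off=5): starts [56, 86, 114, 156] → cuts [61, 91, 119, 161]
  BxoV (TCCCT, off=0): starts [3, 81, 145] → cuts [3, 81, 145]
  RvuIX (ATCCCG, off=5): starts [131] → cuts [136]

Pooled cuts: [3, 23, 24, 45, 61, 71, 75, 81, 91, 119, 136, 145, 155, 161]

Fragments:
  [0,3): 3 bp
  [3,23): 20 bp
  [23,24): 1 bp
  [24,45): 21 bp
  [45,61): 16 bp
  [61,71): 10 bp
  [71,75): 4 bp
  [75,81): 6 bp
  [81,91): 10 bp
  [91,119): 28 bp
  [119,136): 17 bp
  [136,145): 9 bp
  [145,155): 10 bp
  [155,161): 6 bp
  [161,165): 4 bp

[1,3,4,4,6,6,9,10,10,10,16,17,20,21,28]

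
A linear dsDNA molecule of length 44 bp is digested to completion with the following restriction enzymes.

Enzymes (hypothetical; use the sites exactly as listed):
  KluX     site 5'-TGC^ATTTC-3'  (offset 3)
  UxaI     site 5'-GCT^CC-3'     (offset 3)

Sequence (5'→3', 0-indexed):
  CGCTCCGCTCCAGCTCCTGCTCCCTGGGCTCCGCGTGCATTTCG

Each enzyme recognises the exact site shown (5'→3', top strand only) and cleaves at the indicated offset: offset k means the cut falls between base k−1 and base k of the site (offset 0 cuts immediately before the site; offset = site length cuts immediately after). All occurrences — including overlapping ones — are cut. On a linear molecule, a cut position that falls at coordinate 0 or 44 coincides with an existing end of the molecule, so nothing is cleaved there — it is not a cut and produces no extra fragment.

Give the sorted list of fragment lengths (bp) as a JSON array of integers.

[4,5,6,6,6,8,9]

Scan for sites:
  KluX TGCATTTC/3: at [35] ⇒ [38]
  UxaI GCTCC/3: at [1, 6, 12, 18, 27] ⇒ [4, 9, 15, 21, 30]

Pooled cuts: [4, 9, 15, 21, 30, 38]

Fragment lengths:
  [0,4): 4 bp
  [4,9): 5 bp
  [9,15): 6 bp
  [15,21): 6 bp
  [21,30): 9 bp
  [30,38): 8 bp
  [38,44): 6 bp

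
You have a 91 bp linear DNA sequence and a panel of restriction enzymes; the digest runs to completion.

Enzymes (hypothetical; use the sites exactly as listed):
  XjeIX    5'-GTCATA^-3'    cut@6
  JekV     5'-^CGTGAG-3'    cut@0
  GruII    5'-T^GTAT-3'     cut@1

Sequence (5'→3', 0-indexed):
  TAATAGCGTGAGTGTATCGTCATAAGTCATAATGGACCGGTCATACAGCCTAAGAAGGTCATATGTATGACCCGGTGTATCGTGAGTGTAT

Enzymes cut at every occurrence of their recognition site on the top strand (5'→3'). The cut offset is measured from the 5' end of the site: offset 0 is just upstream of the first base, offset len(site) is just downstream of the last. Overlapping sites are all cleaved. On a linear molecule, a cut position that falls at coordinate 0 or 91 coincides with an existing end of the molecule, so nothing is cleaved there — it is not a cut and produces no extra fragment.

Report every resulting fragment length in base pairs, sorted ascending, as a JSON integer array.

[1,4,4,6,7,7,7,11,12,14,18]

Site scan:
  XjeIX GTCATA/6: at [18, 25, 39, 57] ⇒ [24, 31, 45, 63]
  JekV CGTGAG/0: at [6, 80] ⇒ [6, 80]
  GruII TGTAT/1: at [12, 63, 75, 86] ⇒ [13, 64, 76, 87]

All cut coordinates (distinct, sorted): [6, 13, 24, 31, 45, 63, 64, 76, 80, 87]

Fragments:
  [0,6): 6 bp
  [6,13): 7 bp
  [13,24): 11 bp
  [24,31): 7 bp
  [31,45): 14 bp
  [45,63): 18 bp
  [63,64): 1 bp
  [64,76): 12 bp
  [76,80): 4 bp
  [80,87): 7 bp
  [87,91): 4 bp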